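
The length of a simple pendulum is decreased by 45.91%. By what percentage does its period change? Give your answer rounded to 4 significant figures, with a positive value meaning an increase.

T ∝ √L, so T'/T = √(0.54090) = 0.73546.
Percentage change in T = (0.73546 − 1) × 100% = -26.45%.

-26.45%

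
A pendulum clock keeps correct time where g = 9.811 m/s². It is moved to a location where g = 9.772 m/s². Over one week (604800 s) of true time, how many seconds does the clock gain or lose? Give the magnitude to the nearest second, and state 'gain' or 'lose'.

lose 1203 s

The clock's period scales as T ∝ 1/√g, so T'/T = √(9.811/9.772) = 1.00199.
In 604800 s of true time the clock registers 604800/1.00199 = 603596.7 s, so it loses 1203 s.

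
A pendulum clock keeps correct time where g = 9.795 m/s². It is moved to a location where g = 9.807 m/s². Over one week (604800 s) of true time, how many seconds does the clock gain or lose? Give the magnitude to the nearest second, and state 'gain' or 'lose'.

The clock's period scales as T ∝ 1/√g, so T'/T = √(9.795/9.807) = 0.999388.
In 604800 s of true time the clock registers 604800/0.999388 = 605170.4 s, so it gains 370 s.

gain 370 s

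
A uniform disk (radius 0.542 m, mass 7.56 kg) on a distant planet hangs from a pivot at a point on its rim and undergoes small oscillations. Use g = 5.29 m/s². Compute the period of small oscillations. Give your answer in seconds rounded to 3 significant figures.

2.46 s

I_cm = ½mr² = 1.110 kg·m². The pivot is at distance d = 0.542 m from the centre of mass.
By the parallel-axis theorem, I = I_cm + md² = 1.110 + 2.221 = 3.331 kg·m².
T = 2π√(I/(mgd)) = 2π√(3.331/(7.56 × 5.29 × 0.542)) = 2.46 s.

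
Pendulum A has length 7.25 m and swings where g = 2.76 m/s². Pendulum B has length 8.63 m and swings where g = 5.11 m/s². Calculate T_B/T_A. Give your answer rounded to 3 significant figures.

T = 2π√(L/g), so T_B/T_A = √((L_B/g_B)/(L_A/g_A)) = √((8.63/5.11)/(7.25/2.76)) = 0.802.

0.802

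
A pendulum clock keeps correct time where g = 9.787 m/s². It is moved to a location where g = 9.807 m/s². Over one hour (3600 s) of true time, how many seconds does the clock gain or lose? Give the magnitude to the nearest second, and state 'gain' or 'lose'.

The clock's period scales as T ∝ 1/√g, so T'/T = √(9.787/9.807) = 0.998980.
In 3600 s of true time the clock registers 3600/0.998980 = 3603.7 s, so it gains 4 s.

gain 4 s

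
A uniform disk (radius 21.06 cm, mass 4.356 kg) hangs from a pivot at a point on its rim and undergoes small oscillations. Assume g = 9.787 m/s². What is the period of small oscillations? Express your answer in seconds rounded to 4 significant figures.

I_cm = ½mr² = 0.096599 kg·m². The pivot is at distance d = 0.2106 m from the centre of mass.
By the parallel-axis theorem, I = I_cm + md² = 0.096599 + 0.19320 = 0.28980 kg·m².
T = 2π√(I/(mgd)) = 2π√(0.28980/(4.356 × 9.787 × 0.2106)) = 1.129 s.

1.129 s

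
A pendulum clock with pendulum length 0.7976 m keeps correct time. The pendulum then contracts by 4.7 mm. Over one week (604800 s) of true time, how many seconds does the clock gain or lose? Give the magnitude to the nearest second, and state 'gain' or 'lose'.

gain 1790 s

T ∝ √L, so T'/T = √(0.79290/0.7976) = 0.997049.
In 604800 s of true time the clock registers 604800/0.997049 = 606589.9 s, so it gains 1790 s.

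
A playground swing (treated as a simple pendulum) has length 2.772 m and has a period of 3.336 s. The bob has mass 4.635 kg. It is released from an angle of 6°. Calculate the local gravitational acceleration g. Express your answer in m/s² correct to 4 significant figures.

9.833 m/s²

From T = 2π√(L/g), g = 4π²L/T² = 4π² × 2.772/3.3360² = 9.833 m/s².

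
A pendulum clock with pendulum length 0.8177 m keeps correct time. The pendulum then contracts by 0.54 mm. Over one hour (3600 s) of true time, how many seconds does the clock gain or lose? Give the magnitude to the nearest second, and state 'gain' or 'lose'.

T ∝ √L, so T'/T = √(0.81716/0.8177) = 0.999670.
In 3600 s of true time the clock registers 3600/0.999670 = 3601.2 s, so it gains 1 s.

gain 1 s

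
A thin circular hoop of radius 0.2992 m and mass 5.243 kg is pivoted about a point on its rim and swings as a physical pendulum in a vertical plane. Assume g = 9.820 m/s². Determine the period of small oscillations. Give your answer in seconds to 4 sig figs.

I_cm = mr² = 0.46936 kg·m². The pivot is at distance d = 0.2992 m from the centre of mass.
By the parallel-axis theorem, I = I_cm + md² = 0.46936 + 0.46936 = 0.93871 kg·m².
T = 2π√(I/(mgd)) = 2π√(0.93871/(5.243 × 9.820 × 0.2992)) = 1.551 s.

1.551 s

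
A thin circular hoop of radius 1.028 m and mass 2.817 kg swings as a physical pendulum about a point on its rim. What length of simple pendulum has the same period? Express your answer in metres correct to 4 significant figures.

2.056 m

The equivalent simple-pendulum length is L_eq = I/(md), where I is about the pivot and d = 1.0280 m.
I_cm = mR² = 2.9770 kg·m², so I = I_cm + md² = 2.9770 + 2.9770 = 5.9539 kg·m².
L_eq = 5.9539/(2.817 × 1.0280) = 2.056 m.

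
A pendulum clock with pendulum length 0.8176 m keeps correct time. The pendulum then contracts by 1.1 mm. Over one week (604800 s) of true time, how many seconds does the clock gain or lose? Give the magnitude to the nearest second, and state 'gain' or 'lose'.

gain 407 s

T ∝ √L, so T'/T = √(0.81650/0.8176) = 0.999327.
In 604800 s of true time the clock registers 604800/0.999327 = 605207.3 s, so it gains 407 s.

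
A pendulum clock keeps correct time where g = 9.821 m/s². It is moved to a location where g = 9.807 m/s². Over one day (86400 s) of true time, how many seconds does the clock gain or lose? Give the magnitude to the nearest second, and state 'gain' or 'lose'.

lose 62 s

The clock's period scales as T ∝ 1/√g, so T'/T = √(9.821/9.807) = 1.00071.
In 86400 s of true time the clock registers 86400/1.00071 = 86338.4 s, so it loses 62 s.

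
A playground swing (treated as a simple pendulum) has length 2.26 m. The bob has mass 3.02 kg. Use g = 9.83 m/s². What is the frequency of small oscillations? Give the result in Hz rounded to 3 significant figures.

T = 2π√(L/g) = 2π√(2.26/9.83) = 3.013 s, so f = 1/T = 0.332 Hz.

0.332 Hz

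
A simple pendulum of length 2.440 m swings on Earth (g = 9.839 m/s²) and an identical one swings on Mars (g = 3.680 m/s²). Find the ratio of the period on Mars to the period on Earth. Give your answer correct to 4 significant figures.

T ∝ 1/√g, so T₂/T₁ = √(g₁/g₂) = √(9.839/3.680) = 1.635.

1.635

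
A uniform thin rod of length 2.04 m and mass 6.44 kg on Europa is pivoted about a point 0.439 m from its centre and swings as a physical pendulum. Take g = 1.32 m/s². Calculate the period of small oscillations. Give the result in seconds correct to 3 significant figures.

6.06 s

For a physical pendulum T = 2π√(I/(mgd)), with d = 0.4390 m from pivot to centre of mass.
I_cm = mL²/12 = 6.44 × 2.04²/12 = 2.233 kg·m²; I = I_cm + md² = 2.233 + 6.44 × 0.4390² = 3.475 kg·m².
T = 2π√(3.475/(6.44 × 1.32 × 0.4390)) = 6.06 s.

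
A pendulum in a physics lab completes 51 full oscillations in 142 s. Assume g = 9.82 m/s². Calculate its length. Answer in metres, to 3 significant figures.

1.93 m

T = 142/51 = 2.784 s.
From T = 2π√(L/g), L = gT²/(4π²) = 9.82 × 2.784²/(4π²) = 1.93 m.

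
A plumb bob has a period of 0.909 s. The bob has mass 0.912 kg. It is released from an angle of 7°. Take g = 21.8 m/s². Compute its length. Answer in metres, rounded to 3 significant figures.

From T = 2π√(L/g), L = gT²/(4π²) = 21.8 × 0.9090²/(4π²) = 0.456 m.

0.456 m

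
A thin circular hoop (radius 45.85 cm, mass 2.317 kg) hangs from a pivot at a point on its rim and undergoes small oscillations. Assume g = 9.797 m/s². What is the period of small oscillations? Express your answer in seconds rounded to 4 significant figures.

1.922 s

I_cm = mr² = 0.48708 kg·m². The pivot is at distance d = 0.4585 m from the centre of mass.
By the parallel-axis theorem, I = I_cm + md² = 0.48708 + 0.48708 = 0.97417 kg·m².
T = 2π√(I/(mgd)) = 2π√(0.97417/(2.317 × 9.797 × 0.4585)) = 1.922 s.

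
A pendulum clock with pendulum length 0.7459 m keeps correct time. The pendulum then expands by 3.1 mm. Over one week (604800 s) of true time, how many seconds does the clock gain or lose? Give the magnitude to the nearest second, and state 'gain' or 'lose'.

T ∝ √L, so T'/T = √(0.74900/0.7459) = 1.00208.
In 604800 s of true time the clock registers 604800/1.00208 = 603547.1 s, so it loses 1253 s.

lose 1253 s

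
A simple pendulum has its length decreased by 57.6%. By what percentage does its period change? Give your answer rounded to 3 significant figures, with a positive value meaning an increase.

-34.9%

T ∝ √L, so T'/T = √(0.4240) = 0.6512.
Percentage change in T = (0.6512 − 1) × 100% = -34.9%.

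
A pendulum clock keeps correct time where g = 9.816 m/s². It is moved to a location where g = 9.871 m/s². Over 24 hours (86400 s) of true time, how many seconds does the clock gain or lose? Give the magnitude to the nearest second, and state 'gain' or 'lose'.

gain 242 s

The clock's period scales as T ∝ 1/√g, so T'/T = √(9.816/9.871) = 0.997210.
In 86400 s of true time the clock registers 86400/0.997210 = 86641.7 s, so it gains 242 s.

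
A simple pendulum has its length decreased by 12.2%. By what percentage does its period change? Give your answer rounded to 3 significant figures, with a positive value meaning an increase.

-6.30%

T ∝ √L, so T'/T = √(0.8780) = 0.9370.
Percentage change in T = (0.9370 − 1) × 100% = -6.30%.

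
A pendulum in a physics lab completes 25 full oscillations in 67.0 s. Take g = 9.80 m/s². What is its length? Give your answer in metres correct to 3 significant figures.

1.78 m

T = 67.0/25 = 2.680 s.
From T = 2π√(L/g), L = gT²/(4π²) = 9.80 × 2.680²/(4π²) = 1.78 m.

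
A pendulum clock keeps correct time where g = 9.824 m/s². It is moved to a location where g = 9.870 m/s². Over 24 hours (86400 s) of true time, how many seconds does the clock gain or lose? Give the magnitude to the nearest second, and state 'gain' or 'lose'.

The clock's period scales as T ∝ 1/√g, so T'/T = √(9.824/9.870) = 0.997667.
In 86400 s of true time the clock registers 86400/0.997667 = 86602.0 s, so it gains 202 s.

gain 202 s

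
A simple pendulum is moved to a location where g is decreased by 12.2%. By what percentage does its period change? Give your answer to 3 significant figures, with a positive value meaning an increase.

T ∝ 1/√g, so T'/T = 1/√(0.8780) = 1.067.
Percentage change in T = (1.067 − 1) × 100% = 6.72%.

6.72%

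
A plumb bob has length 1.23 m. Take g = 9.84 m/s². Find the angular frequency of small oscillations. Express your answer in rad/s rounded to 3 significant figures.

2.83 rad/s

ω = √(g/L) = √(9.84/1.23) = 2.83 rad/s.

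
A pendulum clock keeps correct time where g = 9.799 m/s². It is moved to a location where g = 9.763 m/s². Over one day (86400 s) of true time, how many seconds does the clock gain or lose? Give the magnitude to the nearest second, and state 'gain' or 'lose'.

lose 159 s

The clock's period scales as T ∝ 1/√g, so T'/T = √(9.799/9.763) = 1.00184.
In 86400 s of true time the clock registers 86400/1.00184 = 86241.1 s, so it loses 159 s.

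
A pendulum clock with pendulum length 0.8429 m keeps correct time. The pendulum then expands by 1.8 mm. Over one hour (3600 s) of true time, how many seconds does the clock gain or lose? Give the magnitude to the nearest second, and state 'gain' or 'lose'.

T ∝ √L, so T'/T = √(0.84470/0.8429) = 1.00107.
In 3600 s of true time the clock registers 3600/1.00107 = 3596.2 s, so it loses 4 s.

lose 4 s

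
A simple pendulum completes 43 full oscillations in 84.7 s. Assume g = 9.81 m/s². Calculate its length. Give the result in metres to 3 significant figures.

0.964 m

T = 84.7/43 = 1.970 s.
From T = 2π√(L/g), L = gT²/(4π²) = 9.81 × 1.970²/(4π²) = 0.964 m.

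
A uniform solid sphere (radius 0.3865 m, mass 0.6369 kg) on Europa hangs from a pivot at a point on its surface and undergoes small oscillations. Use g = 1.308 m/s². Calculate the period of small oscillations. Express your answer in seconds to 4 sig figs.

4.041 s

I_cm = (2/5)mr² = 0.038057 kg·m². The pivot is at distance d = 0.3865 m from the centre of mass.
By the parallel-axis theorem, I = I_cm + md² = 0.038057 + 0.095142 = 0.13320 kg·m².
T = 2π√(I/(mgd)) = 2π√(0.13320/(0.6369 × 1.308 × 0.3865)) = 4.041 s.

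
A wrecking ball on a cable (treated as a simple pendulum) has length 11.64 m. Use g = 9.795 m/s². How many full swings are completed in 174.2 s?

25

T = 2π√(L/g) = 2π√(11.64/9.795) = 6.8494 s.
Number of complete oscillations = ⌊174.2/6.8494⌋ = ⌊25.433⌋ = 25.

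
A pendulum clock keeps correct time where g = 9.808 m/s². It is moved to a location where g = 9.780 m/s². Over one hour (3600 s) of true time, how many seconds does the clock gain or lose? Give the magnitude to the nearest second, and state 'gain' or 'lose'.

The clock's period scales as T ∝ 1/√g, so T'/T = √(9.808/9.780) = 1.00143.
In 3600 s of true time the clock registers 3600/1.00143 = 3594.9 s, so it loses 5 s.

lose 5 s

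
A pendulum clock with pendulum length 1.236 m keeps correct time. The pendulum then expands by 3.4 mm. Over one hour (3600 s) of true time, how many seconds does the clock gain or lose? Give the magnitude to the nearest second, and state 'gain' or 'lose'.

T ∝ √L, so T'/T = √(1.23940/1.236) = 1.00137.
In 3600 s of true time the clock registers 3600/1.00137 = 3595.1 s, so it loses 5 s.

lose 5 s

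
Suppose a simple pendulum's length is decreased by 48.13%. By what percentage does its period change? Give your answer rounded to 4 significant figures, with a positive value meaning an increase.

T ∝ √L, so T'/T = √(0.51870) = 0.72021.
Percentage change in T = (0.72021 − 1) × 100% = -27.98%.

-27.98%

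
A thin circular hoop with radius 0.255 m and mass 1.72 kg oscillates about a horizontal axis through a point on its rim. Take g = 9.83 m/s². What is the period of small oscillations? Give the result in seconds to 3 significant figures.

I_cm = mr² = 0.1118 kg·m². The pivot is at distance d = 0.255 m from the centre of mass.
By the parallel-axis theorem, I = I_cm + md² = 0.1118 + 0.1118 = 0.2237 kg·m².
T = 2π√(I/(mgd)) = 2π√(0.2237/(1.72 × 9.83 × 0.255)) = 1.43 s.

1.43 s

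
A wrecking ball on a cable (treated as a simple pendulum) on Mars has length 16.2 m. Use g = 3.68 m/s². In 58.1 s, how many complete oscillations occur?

4

T = 2π√(L/g) = 2π√(16.2/3.68) = 13.18 s.
Number of complete oscillations = ⌊58.1/13.18⌋ = ⌊4.407⌋ = 4.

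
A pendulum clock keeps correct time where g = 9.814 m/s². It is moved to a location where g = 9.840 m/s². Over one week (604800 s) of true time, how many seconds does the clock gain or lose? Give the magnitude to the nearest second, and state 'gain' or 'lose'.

The clock's period scales as T ∝ 1/√g, so T'/T = √(9.814/9.840) = 0.998678.
In 604800 s of true time the clock registers 604800/0.998678 = 605600.6 s, so it gains 801 s.

gain 801 s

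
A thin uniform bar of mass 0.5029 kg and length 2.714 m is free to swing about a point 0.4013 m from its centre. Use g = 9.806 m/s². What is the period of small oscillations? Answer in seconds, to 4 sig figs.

2.788 s

For a physical pendulum T = 2π√(I/(mgd)), with d = 0.40130 m from pivot to centre of mass.
I_cm = mL²/12 = 0.5029 × 2.714²/12 = 0.30869 kg·m²; I = I_cm + md² = 0.30869 + 0.5029 × 0.40130² = 0.38968 kg·m².
T = 2π√(0.38968/(0.5029 × 9.806 × 0.40130)) = 2.788 s.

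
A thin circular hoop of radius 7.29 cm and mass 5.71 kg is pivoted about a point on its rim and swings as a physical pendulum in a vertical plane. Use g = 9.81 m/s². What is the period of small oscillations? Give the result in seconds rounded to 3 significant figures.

I_cm = mr² = 0.03035 kg·m². The pivot is at distance d = 0.0729 m from the centre of mass.
By the parallel-axis theorem, I = I_cm + md² = 0.03035 + 0.03035 = 0.06069 kg·m².
T = 2π√(I/(mgd)) = 2π√(0.06069/(5.71 × 9.81 × 0.0729)) = 0.766 s.

0.766 s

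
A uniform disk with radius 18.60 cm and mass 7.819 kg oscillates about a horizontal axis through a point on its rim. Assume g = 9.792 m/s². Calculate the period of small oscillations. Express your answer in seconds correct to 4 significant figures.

I_cm = ½mr² = 0.13525 kg·m². The pivot is at distance d = 0.1860 m from the centre of mass.
By the parallel-axis theorem, I = I_cm + md² = 0.13525 + 0.27051 = 0.40576 kg·m².
T = 2π√(I/(mgd)) = 2π√(0.40576/(7.819 × 9.792 × 0.1860)) = 1.061 s.

1.061 s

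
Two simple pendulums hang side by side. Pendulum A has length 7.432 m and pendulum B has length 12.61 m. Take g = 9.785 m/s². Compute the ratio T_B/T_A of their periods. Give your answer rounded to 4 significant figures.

T ∝ √L, so T_B/T_A = √(L_B/L_A) = √(12.61/7.432) = 1.303.

1.303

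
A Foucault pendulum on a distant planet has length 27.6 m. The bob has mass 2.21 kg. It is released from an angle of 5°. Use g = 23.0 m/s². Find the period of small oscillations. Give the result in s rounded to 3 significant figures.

T = 2π√(L/g) = 2π√(27.6/23.0) = 2π × 1.095 = 6.88 s.

6.88 s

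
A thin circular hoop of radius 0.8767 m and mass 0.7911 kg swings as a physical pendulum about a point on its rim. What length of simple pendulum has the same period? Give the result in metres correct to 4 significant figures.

The equivalent simple-pendulum length is L_eq = I/(md), where I is about the pivot and d = 0.87670 m.
I_cm = mR² = 0.60804 kg·m², so I = I_cm + md² = 0.60804 + 0.60804 = 1.2161 kg·m².
L_eq = 1.2161/(0.7911 × 0.87670) = 1.753 m.

1.753 m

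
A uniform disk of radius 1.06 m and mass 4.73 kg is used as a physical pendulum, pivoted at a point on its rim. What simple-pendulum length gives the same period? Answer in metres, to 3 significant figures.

1.59 m

The equivalent simple-pendulum length is L_eq = I/(md), where I is about the pivot and d = 1.060 m.
I_cm = ½mR² = 2.657 kg·m², so I = I_cm + md² = 2.657 + 5.315 = 7.972 kg·m².
L_eq = 7.972/(4.73 × 1.060) = 1.59 m.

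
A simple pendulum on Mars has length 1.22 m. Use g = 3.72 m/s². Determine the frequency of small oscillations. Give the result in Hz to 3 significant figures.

T = 2π√(L/g) = 2π√(1.22/3.72) = 3.598 s, so f = 1/T = 0.278 Hz.

0.278 Hz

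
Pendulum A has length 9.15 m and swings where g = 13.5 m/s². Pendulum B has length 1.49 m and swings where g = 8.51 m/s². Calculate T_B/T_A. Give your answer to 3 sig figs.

0.508

T = 2π√(L/g), so T_B/T_A = √((L_B/g_B)/(L_A/g_A)) = √((1.49/8.51)/(9.15/13.5)) = 0.508.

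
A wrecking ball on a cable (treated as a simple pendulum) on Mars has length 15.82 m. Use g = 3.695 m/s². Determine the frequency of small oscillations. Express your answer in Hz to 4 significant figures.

T = 2π√(L/g) = 2π√(15.82/3.695) = 13.001 s, so f = 1/T = 0.07692 Hz.

0.07692 Hz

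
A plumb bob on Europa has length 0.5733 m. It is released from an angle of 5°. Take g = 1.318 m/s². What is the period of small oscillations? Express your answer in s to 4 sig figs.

T = 2π√(L/g) = 2π√(0.5733/1.318) = 2π × 0.65953 = 4.144 s.

4.144 s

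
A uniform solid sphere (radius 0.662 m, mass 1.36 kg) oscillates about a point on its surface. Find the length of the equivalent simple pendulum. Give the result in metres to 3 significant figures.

The equivalent simple-pendulum length is L_eq = I/(md), where I is about the pivot and d = 0.6620 m.
I_cm = (2/5)mR² = 0.2384 kg·m², so I = I_cm + md² = 0.2384 + 0.5960 = 0.8344 kg·m².
L_eq = 0.8344/(1.36 × 0.6620) = 0.927 m.

0.927 m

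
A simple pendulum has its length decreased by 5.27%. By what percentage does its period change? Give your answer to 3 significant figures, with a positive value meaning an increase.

T ∝ √L, so T'/T = √(0.9473) = 0.9733.
Percentage change in T = (0.9733 − 1) × 100% = -2.67%.

-2.67%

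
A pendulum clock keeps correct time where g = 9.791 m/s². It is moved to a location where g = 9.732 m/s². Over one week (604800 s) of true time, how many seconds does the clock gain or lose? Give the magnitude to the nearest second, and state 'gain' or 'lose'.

lose 1825 s

The clock's period scales as T ∝ 1/√g, so T'/T = √(9.791/9.732) = 1.00303.
In 604800 s of true time the clock registers 604800/1.00303 = 602975.0 s, so it loses 1825 s.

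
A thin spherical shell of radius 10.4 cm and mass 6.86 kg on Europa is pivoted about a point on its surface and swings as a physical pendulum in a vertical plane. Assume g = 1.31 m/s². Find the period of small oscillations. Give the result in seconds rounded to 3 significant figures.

I_cm = (2/3)mr² = 0.04947 kg·m². The pivot is at distance d = 0.104 m from the centre of mass.
By the parallel-axis theorem, I = I_cm + md² = 0.04947 + 0.07420 = 0.1237 kg·m².
T = 2π√(I/(mgd)) = 2π√(0.1237/(6.86 × 1.31 × 0.104)) = 2.29 s.

2.29 s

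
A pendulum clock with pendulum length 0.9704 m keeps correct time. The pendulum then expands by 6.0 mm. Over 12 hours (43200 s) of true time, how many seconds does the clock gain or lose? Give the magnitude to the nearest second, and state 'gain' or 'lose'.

T ∝ √L, so T'/T = √(0.97640/0.9704) = 1.00309.
In 43200 s of true time the clock registers 43200/1.00309 = 43067.1 s, so it loses 133 s.

lose 133 s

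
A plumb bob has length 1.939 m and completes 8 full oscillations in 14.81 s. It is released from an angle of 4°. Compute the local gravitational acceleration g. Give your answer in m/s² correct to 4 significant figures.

T = 14.81/8 = 1.8513 s.
From T = 2π√(L/g), g = 4π²L/T² = 4π² × 1.939/1.8513² = 22.34 m/s².

22.34 m/s²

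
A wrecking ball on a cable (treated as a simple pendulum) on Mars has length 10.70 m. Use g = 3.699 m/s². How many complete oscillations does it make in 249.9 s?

T = 2π√(L/g) = 2π√(10.70/3.699) = 10.686 s.
Number of complete oscillations = ⌊249.9/10.686⌋ = ⌊23.385⌋ = 23.

23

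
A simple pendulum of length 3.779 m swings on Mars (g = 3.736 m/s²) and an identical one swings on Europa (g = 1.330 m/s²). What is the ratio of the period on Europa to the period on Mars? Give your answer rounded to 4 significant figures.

1.676

T ∝ 1/√g, so T₂/T₁ = √(g₁/g₂) = √(3.736/1.330) = 1.676.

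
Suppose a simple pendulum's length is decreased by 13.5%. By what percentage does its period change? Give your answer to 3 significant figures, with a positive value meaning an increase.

-6.99%

T ∝ √L, so T'/T = √(0.8650) = 0.9301.
Percentage change in T = (0.9301 − 1) × 100% = -6.99%.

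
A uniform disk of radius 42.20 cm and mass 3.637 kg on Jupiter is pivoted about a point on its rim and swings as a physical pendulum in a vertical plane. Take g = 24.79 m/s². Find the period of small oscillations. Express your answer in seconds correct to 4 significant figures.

1.004 s

I_cm = ½mr² = 0.32385 kg·m². The pivot is at distance d = 0.4220 m from the centre of mass.
By the parallel-axis theorem, I = I_cm + md² = 0.32385 + 0.64769 = 0.97154 kg·m².
T = 2π√(I/(mgd)) = 2π√(0.97154/(3.637 × 24.79 × 0.4220)) = 1.004 s.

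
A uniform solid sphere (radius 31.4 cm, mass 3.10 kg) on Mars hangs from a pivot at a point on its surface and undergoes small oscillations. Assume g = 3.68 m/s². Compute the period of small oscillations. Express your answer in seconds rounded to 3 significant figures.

I_cm = (2/5)mr² = 0.1223 kg·m². The pivot is at distance d = 0.314 m from the centre of mass.
By the parallel-axis theorem, I = I_cm + md² = 0.1223 + 0.3056 = 0.4279 kg·m².
T = 2π√(I/(mgd)) = 2π√(0.4279/(3.10 × 3.68 × 0.314)) = 2.17 s.

2.17 s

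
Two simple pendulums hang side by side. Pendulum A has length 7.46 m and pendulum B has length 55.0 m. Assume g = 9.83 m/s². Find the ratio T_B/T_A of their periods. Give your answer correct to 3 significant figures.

T ∝ √L, so T_B/T_A = √(L_B/L_A) = √(55.0/7.46) = 2.72.

2.72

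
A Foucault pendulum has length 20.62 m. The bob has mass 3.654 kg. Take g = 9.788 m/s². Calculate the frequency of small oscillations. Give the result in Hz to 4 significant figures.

T = 2π√(L/g) = 2π√(20.62/9.788) = 9.1196 s, so f = 1/T = 0.1097 Hz.

0.1097 Hz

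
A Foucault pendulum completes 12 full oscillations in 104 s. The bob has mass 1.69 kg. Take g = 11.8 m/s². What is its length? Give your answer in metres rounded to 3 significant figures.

T = 104/12 = 8.667 s.
From T = 2π√(L/g), L = gT²/(4π²) = 11.8 × 8.667²/(4π²) = 22.5 m.

22.5 m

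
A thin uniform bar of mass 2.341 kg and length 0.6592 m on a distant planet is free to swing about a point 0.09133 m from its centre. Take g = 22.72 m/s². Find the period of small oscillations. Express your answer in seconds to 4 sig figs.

0.9207 s

For a physical pendulum T = 2π√(I/(mgd)), with d = 0.091330 m from pivot to centre of mass.
I_cm = mL²/12 = 2.341 × 0.6592²/12 = 0.084772 kg·m²; I = I_cm + md² = 0.084772 + 2.341 × 0.091330² = 0.10430 kg·m².
T = 2π√(0.10430/(2.341 × 22.72 × 0.091330)) = 0.9207 s.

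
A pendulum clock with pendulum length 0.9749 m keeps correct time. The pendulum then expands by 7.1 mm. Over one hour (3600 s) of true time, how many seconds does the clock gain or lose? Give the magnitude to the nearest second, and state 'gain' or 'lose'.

lose 13 s

T ∝ √L, so T'/T = √(0.98200/0.9749) = 1.00363.
In 3600 s of true time the clock registers 3600/1.00363 = 3587.0 s, so it loses 13 s.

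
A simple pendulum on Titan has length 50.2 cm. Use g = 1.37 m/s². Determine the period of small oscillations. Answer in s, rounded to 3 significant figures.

T = 2π√(L/g) = 2π√(0.502/1.37) = 2π × 0.6053 = 3.80 s.

3.80 s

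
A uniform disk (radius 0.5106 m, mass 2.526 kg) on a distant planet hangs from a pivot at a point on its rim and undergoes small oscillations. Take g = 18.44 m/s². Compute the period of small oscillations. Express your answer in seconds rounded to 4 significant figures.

1.281 s

I_cm = ½mr² = 0.32928 kg·m². The pivot is at distance d = 0.5106 m from the centre of mass.
By the parallel-axis theorem, I = I_cm + md² = 0.32928 + 0.65856 = 0.98784 kg·m².
T = 2π√(I/(mgd)) = 2π√(0.98784/(2.526 × 18.44 × 0.5106)) = 1.281 s.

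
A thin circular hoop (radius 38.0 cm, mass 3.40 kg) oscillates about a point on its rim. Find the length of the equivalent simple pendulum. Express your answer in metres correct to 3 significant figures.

0.760 m

The equivalent simple-pendulum length is L_eq = I/(md), where I is about the pivot and d = 0.3800 m.
I_cm = mR² = 0.4910 kg·m², so I = I_cm + md² = 0.4910 + 0.4910 = 0.9819 kg·m².
L_eq = 0.9819/(3.40 × 0.3800) = 0.760 m.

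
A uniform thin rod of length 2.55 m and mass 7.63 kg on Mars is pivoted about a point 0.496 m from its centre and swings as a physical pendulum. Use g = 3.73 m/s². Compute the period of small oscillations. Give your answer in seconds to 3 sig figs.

4.10 s

For a physical pendulum T = 2π√(I/(mgd)), with d = 0.4960 m from pivot to centre of mass.
I_cm = mL²/12 = 7.63 × 2.55²/12 = 4.135 kg·m²; I = I_cm + md² = 4.135 + 7.63 × 0.4960² = 6.012 kg·m².
T = 2π√(6.012/(7.63 × 3.73 × 0.4960)) = 4.10 s.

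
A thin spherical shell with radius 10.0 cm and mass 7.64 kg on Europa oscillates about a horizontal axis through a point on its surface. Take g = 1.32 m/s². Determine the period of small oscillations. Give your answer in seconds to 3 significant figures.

I_cm = (2/3)mr² = 0.05093 kg·m². The pivot is at distance d = 0.100 m from the centre of mass.
By the parallel-axis theorem, I = I_cm + md² = 0.05093 + 0.07640 = 0.1273 kg·m².
T = 2π√(I/(mgd)) = 2π√(0.1273/(7.64 × 1.32 × 0.100)) = 2.23 s.

2.23 s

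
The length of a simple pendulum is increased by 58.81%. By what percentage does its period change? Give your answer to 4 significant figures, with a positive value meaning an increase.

26.02%

T ∝ √L, so T'/T = √(1.5881) = 1.2602.
Percentage change in T = (1.2602 − 1) × 100% = 26.02%.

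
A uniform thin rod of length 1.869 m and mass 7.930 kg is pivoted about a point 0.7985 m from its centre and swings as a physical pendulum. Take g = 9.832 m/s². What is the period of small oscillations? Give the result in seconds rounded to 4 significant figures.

For a physical pendulum T = 2π√(I/(mgd)), with d = 0.79850 m from pivot to centre of mass.
I_cm = mL²/12 = 7.930 × 1.869²/12 = 2.3084 kg·m²; I = I_cm + md² = 2.3084 + 7.930 × 0.79850² = 7.3646 kg·m².
T = 2π√(7.3646/(7.930 × 9.832 × 0.79850)) = 2.161 s.

2.161 s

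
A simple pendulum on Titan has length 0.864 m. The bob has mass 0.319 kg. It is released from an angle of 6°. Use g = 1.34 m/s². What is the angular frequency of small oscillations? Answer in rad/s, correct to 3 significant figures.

ω = √(g/L) = √(1.34/0.864) = 1.25 rad/s.

1.25 rad/s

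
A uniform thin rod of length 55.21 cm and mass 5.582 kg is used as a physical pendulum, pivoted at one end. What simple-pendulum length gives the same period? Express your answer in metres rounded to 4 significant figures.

0.3681 m

The equivalent simple-pendulum length is L_eq = I/(md), where I is about the pivot and d = 0.27605 m.
I_cm = (1/12)mL² = 0.14179 kg·m², so I = I_cm + md² = 0.14179 + 0.42537 = 0.56716 kg·m².
L_eq = 0.56716/(5.582 × 0.27605) = 0.3681 m.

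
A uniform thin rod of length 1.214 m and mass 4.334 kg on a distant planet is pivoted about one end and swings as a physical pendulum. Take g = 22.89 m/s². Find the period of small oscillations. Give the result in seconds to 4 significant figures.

1.181 s

For a physical pendulum T = 2π√(I/(mgd)), with d = 0.60700 m from pivot to centre of mass.
I_cm = mL²/12 = 4.334 × 1.214²/12 = 0.53229 kg·m²; I = I_cm + md² = 0.53229 + 4.334 × 0.60700² = 2.1291 kg·m².
T = 2π√(2.1291/(4.334 × 22.89 × 0.60700)) = 1.181 s.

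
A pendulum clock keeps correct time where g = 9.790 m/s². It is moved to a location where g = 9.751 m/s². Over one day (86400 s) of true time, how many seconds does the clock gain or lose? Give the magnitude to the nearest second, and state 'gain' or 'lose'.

lose 172 s

The clock's period scales as T ∝ 1/√g, so T'/T = √(9.790/9.751) = 1.00200.
In 86400 s of true time the clock registers 86400/1.00200 = 86227.7 s, so it loses 172 s.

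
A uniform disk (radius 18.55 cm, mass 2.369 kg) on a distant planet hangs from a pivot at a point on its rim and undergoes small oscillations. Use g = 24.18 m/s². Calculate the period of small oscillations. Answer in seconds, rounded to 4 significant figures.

I_cm = ½mr² = 0.040759 kg·m². The pivot is at distance d = 0.1855 m from the centre of mass.
By the parallel-axis theorem, I = I_cm + md² = 0.040759 + 0.081518 = 0.12228 kg·m².
T = 2π√(I/(mgd)) = 2π√(0.12228/(2.369 × 24.18 × 0.1855)) = 0.6740 s.

0.6740 s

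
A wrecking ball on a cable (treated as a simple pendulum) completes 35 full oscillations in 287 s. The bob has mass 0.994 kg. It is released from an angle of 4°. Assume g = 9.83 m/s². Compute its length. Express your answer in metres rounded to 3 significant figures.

16.7 m

T = 287/35 = 8.200 s.
From T = 2π√(L/g), L = gT²/(4π²) = 9.83 × 8.200²/(4π²) = 16.7 m.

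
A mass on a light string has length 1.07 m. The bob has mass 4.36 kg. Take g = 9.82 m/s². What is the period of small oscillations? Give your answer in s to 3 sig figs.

T = 2π√(L/g) = 2π√(1.07/9.82) = 2π × 0.3301 = 2.07 s.

2.07 s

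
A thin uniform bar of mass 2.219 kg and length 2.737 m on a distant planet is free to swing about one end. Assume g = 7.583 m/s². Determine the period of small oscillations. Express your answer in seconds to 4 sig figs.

For a physical pendulum T = 2π√(I/(mgd)), with d = 1.3685 m from pivot to centre of mass.
I_cm = mL²/12 = 2.219 × 2.737²/12 = 1.3852 kg·m²; I = I_cm + md² = 1.3852 + 2.219 × 1.3685² = 5.5410 kg·m².
T = 2π√(5.5410/(2.219 × 7.583 × 1.3685)) = 3.082 s.

3.082 s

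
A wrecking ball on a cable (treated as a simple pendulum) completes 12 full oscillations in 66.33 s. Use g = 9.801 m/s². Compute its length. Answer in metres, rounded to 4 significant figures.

7.585 m

T = 66.33/12 = 5.5275 s.
From T = 2π√(L/g), L = gT²/(4π²) = 9.801 × 5.5275²/(4π²) = 7.585 m.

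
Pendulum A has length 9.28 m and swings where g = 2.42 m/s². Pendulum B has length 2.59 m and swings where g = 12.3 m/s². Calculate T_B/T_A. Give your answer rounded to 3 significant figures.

0.234

T = 2π√(L/g), so T_B/T_A = √((L_B/g_B)/(L_A/g_A)) = √((2.59/12.3)/(9.28/2.42)) = 0.234.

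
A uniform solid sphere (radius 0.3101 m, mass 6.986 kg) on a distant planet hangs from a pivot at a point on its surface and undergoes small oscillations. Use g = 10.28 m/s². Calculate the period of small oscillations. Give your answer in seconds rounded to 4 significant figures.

I_cm = (2/5)mr² = 0.26872 kg·m². The pivot is at distance d = 0.3101 m from the centre of mass.
By the parallel-axis theorem, I = I_cm + md² = 0.26872 + 0.67179 = 0.94050 kg·m².
T = 2π√(I/(mgd)) = 2π√(0.94050/(6.986 × 10.28 × 0.3101)) = 1.291 s.

1.291 s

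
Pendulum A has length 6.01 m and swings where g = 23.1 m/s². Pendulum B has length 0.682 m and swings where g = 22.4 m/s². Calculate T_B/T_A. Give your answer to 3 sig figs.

0.342

T = 2π√(L/g), so T_B/T_A = √((L_B/g_B)/(L_A/g_A)) = √((0.682/22.4)/(6.01/23.1)) = 0.342.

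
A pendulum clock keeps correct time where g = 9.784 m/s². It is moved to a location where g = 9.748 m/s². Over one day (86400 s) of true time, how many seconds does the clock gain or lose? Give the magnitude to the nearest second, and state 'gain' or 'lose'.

The clock's period scales as T ∝ 1/√g, so T'/T = √(9.784/9.748) = 1.00184.
In 86400 s of true time the clock registers 86400/1.00184 = 86240.9 s, so it loses 159 s.

lose 159 s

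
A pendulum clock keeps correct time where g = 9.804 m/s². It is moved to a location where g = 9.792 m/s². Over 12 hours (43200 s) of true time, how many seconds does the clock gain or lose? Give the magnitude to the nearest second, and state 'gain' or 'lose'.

lose 26 s

The clock's period scales as T ∝ 1/√g, so T'/T = √(9.804/9.792) = 1.00061.
In 43200 s of true time the clock registers 43200/1.00061 = 43173.6 s, so it loses 26 s.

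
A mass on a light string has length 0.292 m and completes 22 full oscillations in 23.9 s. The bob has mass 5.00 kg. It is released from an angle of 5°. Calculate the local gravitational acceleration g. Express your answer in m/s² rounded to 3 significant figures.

9.77 m/s²

T = 23.9/22 = 1.086 s.
From T = 2π√(L/g), g = 4π²L/T² = 4π² × 0.292/1.086² = 9.77 m/s².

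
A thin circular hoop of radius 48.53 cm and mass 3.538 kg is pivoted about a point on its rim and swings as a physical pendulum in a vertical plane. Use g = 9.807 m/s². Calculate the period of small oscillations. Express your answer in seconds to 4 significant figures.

1.977 s

I_cm = mr² = 0.83326 kg·m². The pivot is at distance d = 0.4853 m from the centre of mass.
By the parallel-axis theorem, I = I_cm + md² = 0.83326 + 0.83326 = 1.6665 kg·m².
T = 2π√(I/(mgd)) = 2π√(1.6665/(3.538 × 9.807 × 0.4853)) = 1.977 s.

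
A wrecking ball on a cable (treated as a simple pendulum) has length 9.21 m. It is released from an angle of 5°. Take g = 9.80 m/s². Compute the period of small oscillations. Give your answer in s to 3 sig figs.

6.09 s

T = 2π√(L/g) = 2π√(9.21/9.80) = 2π × 0.9694 = 6.09 s.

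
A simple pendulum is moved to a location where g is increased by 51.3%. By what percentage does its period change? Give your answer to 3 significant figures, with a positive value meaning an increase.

T ∝ 1/√g, so T'/T = 1/√(1.513) = 0.8130.
Percentage change in T = (0.8130 − 1) × 100% = -18.7%.

-18.7%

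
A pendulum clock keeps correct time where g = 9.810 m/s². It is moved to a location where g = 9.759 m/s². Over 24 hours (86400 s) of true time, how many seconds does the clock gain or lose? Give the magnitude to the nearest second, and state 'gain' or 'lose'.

The clock's period scales as T ∝ 1/√g, so T'/T = √(9.810/9.759) = 1.00261.
In 86400 s of true time the clock registers 86400/1.00261 = 86175.1 s, so it loses 225 s.

lose 225 s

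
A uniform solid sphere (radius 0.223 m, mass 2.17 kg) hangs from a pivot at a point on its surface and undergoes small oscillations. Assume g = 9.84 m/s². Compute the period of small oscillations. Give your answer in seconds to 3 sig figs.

1.12 s

I_cm = (2/5)mr² = 0.04316 kg·m². The pivot is at distance d = 0.223 m from the centre of mass.
By the parallel-axis theorem, I = I_cm + md² = 0.04316 + 0.1079 = 0.1511 kg·m².
T = 2π√(I/(mgd)) = 2π√(0.1511/(2.17 × 9.84 × 0.223)) = 1.12 s.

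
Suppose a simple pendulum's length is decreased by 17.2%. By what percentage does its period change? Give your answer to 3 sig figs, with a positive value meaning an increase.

-9.01%

T ∝ √L, so T'/T = √(0.8280) = 0.9099.
Percentage change in T = (0.9099 − 1) × 100% = -9.01%.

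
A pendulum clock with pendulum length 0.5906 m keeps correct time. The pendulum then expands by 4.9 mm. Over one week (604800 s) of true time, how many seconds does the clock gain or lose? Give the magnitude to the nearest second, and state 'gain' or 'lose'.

T ∝ √L, so T'/T = √(0.59550/0.5906) = 1.00414.
In 604800 s of true time the clock registers 604800/1.00414 = 602306.6 s, so it loses 2493 s.

lose 2493 s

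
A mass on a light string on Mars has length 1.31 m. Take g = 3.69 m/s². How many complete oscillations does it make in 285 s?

76

T = 2π√(L/g) = 2π√(1.31/3.69) = 3.744 s.
Number of complete oscillations = ⌊285/3.744⌋ = ⌊76.13⌋ = 76.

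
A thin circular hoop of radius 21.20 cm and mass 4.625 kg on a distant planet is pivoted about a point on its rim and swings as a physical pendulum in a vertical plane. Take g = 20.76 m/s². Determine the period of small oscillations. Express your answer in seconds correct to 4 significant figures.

I_cm = mr² = 0.20787 kg·m². The pivot is at distance d = 0.2120 m from the centre of mass.
By the parallel-axis theorem, I = I_cm + md² = 0.20787 + 0.20787 = 0.41573 kg·m².
T = 2π√(I/(mgd)) = 2π√(0.41573/(4.625 × 20.76 × 0.2120)) = 0.8979 s.

0.8979 s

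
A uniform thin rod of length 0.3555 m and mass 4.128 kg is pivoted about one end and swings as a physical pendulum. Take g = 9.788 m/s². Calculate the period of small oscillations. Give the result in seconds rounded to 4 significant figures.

0.9777 s

For a physical pendulum T = 2π√(I/(mgd)), with d = 0.17775 m from pivot to centre of mass.
I_cm = mL²/12 = 4.128 × 0.3555²/12 = 0.043475 kg·m²; I = I_cm + md² = 0.043475 + 4.128 × 0.17775² = 0.17390 kg·m².
T = 2π√(0.17390/(4.128 × 9.788 × 0.17775)) = 0.9777 s.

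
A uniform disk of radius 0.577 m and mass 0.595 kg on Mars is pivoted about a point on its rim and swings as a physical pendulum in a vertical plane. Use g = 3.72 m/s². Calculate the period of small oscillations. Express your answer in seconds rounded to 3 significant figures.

3.03 s

I_cm = ½mr² = 0.09905 kg·m². The pivot is at distance d = 0.577 m from the centre of mass.
By the parallel-axis theorem, I = I_cm + md² = 0.09905 + 0.1981 = 0.2971 kg·m².
T = 2π√(I/(mgd)) = 2π√(0.2971/(0.595 × 3.72 × 0.577)) = 3.03 s.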